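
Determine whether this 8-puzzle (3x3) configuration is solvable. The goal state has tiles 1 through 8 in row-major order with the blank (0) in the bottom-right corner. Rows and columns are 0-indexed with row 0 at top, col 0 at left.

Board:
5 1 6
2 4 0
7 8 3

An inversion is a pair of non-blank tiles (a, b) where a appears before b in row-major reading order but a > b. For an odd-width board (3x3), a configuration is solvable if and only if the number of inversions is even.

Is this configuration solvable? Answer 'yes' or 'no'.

Inversions (pairs i<j in row-major order where tile[i] > tile[j] > 0): 10
10 is even, so the puzzle is solvable.

Answer: yes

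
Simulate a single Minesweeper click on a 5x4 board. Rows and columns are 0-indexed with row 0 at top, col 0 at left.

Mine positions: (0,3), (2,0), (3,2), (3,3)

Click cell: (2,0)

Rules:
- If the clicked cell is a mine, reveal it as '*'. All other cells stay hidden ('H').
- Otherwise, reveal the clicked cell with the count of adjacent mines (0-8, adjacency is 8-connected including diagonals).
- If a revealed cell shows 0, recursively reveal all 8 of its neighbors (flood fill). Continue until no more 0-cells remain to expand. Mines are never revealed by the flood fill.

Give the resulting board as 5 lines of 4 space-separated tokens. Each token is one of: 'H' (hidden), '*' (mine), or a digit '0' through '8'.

H H H H
H H H H
* H H H
H H H H
H H H H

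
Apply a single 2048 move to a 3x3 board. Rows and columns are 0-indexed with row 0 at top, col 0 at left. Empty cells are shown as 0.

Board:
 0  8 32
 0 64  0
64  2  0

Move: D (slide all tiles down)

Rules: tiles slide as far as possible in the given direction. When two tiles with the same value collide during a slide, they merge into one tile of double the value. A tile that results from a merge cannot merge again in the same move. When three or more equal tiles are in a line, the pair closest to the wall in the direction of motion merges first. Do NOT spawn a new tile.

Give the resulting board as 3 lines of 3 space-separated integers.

Answer:  0  8  0
 0 64  0
64  2 32

Derivation:
Slide down:
col 0: [0, 0, 64] -> [0, 0, 64]
col 1: [8, 64, 2] -> [8, 64, 2]
col 2: [32, 0, 0] -> [0, 0, 32]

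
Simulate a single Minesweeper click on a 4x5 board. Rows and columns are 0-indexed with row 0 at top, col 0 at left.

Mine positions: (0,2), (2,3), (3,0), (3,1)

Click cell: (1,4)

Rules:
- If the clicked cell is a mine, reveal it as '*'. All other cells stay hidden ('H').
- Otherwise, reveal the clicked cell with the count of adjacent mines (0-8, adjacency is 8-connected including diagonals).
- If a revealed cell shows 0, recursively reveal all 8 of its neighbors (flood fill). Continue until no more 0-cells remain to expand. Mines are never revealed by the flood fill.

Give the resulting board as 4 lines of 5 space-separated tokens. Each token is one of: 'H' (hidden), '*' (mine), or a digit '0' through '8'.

H H H H H
H H H H 1
H H H H H
H H H H H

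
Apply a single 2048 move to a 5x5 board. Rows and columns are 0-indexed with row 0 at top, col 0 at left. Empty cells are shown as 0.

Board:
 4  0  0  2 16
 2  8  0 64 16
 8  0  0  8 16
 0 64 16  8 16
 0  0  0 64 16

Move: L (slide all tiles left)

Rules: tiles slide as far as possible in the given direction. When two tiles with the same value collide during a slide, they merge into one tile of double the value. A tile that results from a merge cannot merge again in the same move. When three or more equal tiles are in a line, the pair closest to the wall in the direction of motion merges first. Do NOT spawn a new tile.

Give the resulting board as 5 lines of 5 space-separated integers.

Answer:  4  2 16  0  0
 2  8 64 16  0
16 16  0  0  0
64 16  8 16  0
64 16  0  0  0

Derivation:
Slide left:
row 0: [4, 0, 0, 2, 16] -> [4, 2, 16, 0, 0]
row 1: [2, 8, 0, 64, 16] -> [2, 8, 64, 16, 0]
row 2: [8, 0, 0, 8, 16] -> [16, 16, 0, 0, 0]
row 3: [0, 64, 16, 8, 16] -> [64, 16, 8, 16, 0]
row 4: [0, 0, 0, 64, 16] -> [64, 16, 0, 0, 0]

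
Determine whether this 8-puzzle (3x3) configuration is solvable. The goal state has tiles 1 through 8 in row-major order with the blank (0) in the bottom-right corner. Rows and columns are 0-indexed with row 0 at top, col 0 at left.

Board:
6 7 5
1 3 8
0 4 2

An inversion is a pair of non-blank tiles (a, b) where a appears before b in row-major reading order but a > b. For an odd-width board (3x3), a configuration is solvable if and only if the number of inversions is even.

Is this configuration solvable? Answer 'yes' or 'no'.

Inversions (pairs i<j in row-major order where tile[i] > tile[j] > 0): 18
18 is even, so the puzzle is solvable.

Answer: yes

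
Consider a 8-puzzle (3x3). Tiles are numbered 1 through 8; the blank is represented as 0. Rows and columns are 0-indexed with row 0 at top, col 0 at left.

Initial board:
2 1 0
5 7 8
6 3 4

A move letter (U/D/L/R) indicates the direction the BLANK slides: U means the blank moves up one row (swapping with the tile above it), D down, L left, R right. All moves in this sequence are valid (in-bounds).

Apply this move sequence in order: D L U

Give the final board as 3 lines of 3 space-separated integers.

Answer: 2 0 8
5 1 7
6 3 4

Derivation:
After move 1 (D):
2 1 8
5 7 0
6 3 4

After move 2 (L):
2 1 8
5 0 7
6 3 4

After move 3 (U):
2 0 8
5 1 7
6 3 4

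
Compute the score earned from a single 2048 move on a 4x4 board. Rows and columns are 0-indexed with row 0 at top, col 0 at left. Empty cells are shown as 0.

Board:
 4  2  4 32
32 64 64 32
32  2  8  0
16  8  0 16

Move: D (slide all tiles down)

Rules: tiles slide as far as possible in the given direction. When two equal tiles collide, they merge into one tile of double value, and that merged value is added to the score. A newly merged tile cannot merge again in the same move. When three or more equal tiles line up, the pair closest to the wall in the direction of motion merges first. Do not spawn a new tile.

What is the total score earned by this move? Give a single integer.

Answer: 128

Derivation:
Slide down:
col 0: [4, 32, 32, 16] -> [0, 4, 64, 16]  score +64 (running 64)
col 1: [2, 64, 2, 8] -> [2, 64, 2, 8]  score +0 (running 64)
col 2: [4, 64, 8, 0] -> [0, 4, 64, 8]  score +0 (running 64)
col 3: [32, 32, 0, 16] -> [0, 0, 64, 16]  score +64 (running 128)
Board after move:
 0  2  0  0
 4 64  4  0
64  2 64 64
16  8  8 16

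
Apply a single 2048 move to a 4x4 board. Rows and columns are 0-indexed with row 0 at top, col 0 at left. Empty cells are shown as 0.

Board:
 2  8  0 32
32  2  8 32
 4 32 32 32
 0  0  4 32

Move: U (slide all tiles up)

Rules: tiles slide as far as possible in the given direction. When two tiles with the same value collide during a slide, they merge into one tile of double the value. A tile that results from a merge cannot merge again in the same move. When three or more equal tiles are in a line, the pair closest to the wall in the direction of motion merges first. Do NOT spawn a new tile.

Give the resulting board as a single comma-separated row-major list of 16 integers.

Answer: 2, 8, 8, 64, 32, 2, 32, 64, 4, 32, 4, 0, 0, 0, 0, 0

Derivation:
Slide up:
col 0: [2, 32, 4, 0] -> [2, 32, 4, 0]
col 1: [8, 2, 32, 0] -> [8, 2, 32, 0]
col 2: [0, 8, 32, 4] -> [8, 32, 4, 0]
col 3: [32, 32, 32, 32] -> [64, 64, 0, 0]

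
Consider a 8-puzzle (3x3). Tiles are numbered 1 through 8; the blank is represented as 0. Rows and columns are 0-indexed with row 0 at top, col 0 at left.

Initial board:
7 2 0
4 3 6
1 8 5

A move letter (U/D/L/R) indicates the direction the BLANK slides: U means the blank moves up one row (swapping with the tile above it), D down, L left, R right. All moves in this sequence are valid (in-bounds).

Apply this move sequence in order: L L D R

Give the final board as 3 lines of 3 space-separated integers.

Answer: 4 7 2
3 0 6
1 8 5

Derivation:
After move 1 (L):
7 0 2
4 3 6
1 8 5

After move 2 (L):
0 7 2
4 3 6
1 8 5

After move 3 (D):
4 7 2
0 3 6
1 8 5

After move 4 (R):
4 7 2
3 0 6
1 8 5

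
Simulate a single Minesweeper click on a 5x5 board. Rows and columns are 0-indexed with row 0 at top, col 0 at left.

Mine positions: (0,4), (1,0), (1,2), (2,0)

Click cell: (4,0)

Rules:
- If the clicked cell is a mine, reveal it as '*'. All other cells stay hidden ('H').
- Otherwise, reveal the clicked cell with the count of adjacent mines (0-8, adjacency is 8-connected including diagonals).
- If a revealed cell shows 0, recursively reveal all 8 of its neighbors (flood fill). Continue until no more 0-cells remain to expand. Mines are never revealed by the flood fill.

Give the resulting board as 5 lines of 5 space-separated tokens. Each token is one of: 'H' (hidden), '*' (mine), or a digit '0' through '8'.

H H H H H
H H H 2 1
H 3 1 1 0
1 1 0 0 0
0 0 0 0 0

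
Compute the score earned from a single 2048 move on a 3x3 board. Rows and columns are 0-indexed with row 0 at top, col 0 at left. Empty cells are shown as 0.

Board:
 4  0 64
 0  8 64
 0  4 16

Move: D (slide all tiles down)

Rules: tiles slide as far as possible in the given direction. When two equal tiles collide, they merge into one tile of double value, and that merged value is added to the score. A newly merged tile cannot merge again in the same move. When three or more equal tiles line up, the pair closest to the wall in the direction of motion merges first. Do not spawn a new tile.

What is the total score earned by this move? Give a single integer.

Answer: 128

Derivation:
Slide down:
col 0: [4, 0, 0] -> [0, 0, 4]  score +0 (running 0)
col 1: [0, 8, 4] -> [0, 8, 4]  score +0 (running 0)
col 2: [64, 64, 16] -> [0, 128, 16]  score +128 (running 128)
Board after move:
  0   0   0
  0   8 128
  4   4  16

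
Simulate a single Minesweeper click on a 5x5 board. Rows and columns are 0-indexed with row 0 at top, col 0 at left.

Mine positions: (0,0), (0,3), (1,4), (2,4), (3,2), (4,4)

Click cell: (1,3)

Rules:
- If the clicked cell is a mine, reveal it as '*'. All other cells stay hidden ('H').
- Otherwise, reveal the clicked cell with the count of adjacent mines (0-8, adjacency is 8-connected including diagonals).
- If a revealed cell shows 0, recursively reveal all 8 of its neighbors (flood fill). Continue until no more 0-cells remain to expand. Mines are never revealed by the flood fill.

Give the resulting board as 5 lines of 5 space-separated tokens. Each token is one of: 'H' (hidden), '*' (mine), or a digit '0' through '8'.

H H H H H
H H H 3 H
H H H H H
H H H H H
H H H H H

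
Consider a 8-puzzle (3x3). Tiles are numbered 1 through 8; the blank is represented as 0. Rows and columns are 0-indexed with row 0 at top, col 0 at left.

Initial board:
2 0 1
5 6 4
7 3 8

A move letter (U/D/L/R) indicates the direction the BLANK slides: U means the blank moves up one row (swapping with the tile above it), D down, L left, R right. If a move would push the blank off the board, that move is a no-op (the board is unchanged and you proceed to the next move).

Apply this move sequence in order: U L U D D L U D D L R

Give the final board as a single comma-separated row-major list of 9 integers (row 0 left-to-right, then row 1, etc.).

After move 1 (U):
2 0 1
5 6 4
7 3 8

After move 2 (L):
0 2 1
5 6 4
7 3 8

After move 3 (U):
0 2 1
5 6 4
7 3 8

After move 4 (D):
5 2 1
0 6 4
7 3 8

After move 5 (D):
5 2 1
7 6 4
0 3 8

After move 6 (L):
5 2 1
7 6 4
0 3 8

After move 7 (U):
5 2 1
0 6 4
7 3 8

After move 8 (D):
5 2 1
7 6 4
0 3 8

After move 9 (D):
5 2 1
7 6 4
0 3 8

After move 10 (L):
5 2 1
7 6 4
0 3 8

After move 11 (R):
5 2 1
7 6 4
3 0 8

Answer: 5, 2, 1, 7, 6, 4, 3, 0, 8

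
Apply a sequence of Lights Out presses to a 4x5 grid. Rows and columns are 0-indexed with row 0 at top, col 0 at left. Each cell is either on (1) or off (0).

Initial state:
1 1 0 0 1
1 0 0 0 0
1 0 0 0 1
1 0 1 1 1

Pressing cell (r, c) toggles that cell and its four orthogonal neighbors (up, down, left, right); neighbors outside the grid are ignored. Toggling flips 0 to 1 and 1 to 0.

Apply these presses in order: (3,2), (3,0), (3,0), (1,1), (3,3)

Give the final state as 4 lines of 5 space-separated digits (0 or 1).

After press 1 at (3,2):
1 1 0 0 1
1 0 0 0 0
1 0 1 0 1
1 1 0 0 1

After press 2 at (3,0):
1 1 0 0 1
1 0 0 0 0
0 0 1 0 1
0 0 0 0 1

After press 3 at (3,0):
1 1 0 0 1
1 0 0 0 0
1 0 1 0 1
1 1 0 0 1

After press 4 at (1,1):
1 0 0 0 1
0 1 1 0 0
1 1 1 0 1
1 1 0 0 1

After press 5 at (3,3):
1 0 0 0 1
0 1 1 0 0
1 1 1 1 1
1 1 1 1 0

Answer: 1 0 0 0 1
0 1 1 0 0
1 1 1 1 1
1 1 1 1 0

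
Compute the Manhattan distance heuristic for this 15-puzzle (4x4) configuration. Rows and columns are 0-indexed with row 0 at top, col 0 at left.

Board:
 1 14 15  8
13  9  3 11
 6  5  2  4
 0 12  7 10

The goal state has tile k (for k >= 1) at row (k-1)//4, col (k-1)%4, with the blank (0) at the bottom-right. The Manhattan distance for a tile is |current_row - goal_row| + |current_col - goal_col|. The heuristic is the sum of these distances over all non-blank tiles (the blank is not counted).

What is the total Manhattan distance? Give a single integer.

Tile 1: (0,0)->(0,0) = 0
Tile 14: (0,1)->(3,1) = 3
Tile 15: (0,2)->(3,2) = 3
Tile 8: (0,3)->(1,3) = 1
Tile 13: (1,0)->(3,0) = 2
Tile 9: (1,1)->(2,0) = 2
Tile 3: (1,2)->(0,2) = 1
Tile 11: (1,3)->(2,2) = 2
Tile 6: (2,0)->(1,1) = 2
Tile 5: (2,1)->(1,0) = 2
Tile 2: (2,2)->(0,1) = 3
Tile 4: (2,3)->(0,3) = 2
Tile 12: (3,1)->(2,3) = 3
Tile 7: (3,2)->(1,2) = 2
Tile 10: (3,3)->(2,1) = 3
Sum: 0 + 3 + 3 + 1 + 2 + 2 + 1 + 2 + 2 + 2 + 3 + 2 + 3 + 2 + 3 = 31

Answer: 31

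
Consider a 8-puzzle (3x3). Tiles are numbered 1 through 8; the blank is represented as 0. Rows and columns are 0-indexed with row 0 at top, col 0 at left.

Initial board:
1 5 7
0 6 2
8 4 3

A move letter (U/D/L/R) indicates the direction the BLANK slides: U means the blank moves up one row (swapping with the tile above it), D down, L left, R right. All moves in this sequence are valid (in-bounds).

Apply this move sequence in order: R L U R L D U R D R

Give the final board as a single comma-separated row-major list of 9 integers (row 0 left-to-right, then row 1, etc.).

After move 1 (R):
1 5 7
6 0 2
8 4 3

After move 2 (L):
1 5 7
0 6 2
8 4 3

After move 3 (U):
0 5 7
1 6 2
8 4 3

After move 4 (R):
5 0 7
1 6 2
8 4 3

After move 5 (L):
0 5 7
1 6 2
8 4 3

After move 6 (D):
1 5 7
0 6 2
8 4 3

After move 7 (U):
0 5 7
1 6 2
8 4 3

After move 8 (R):
5 0 7
1 6 2
8 4 3

After move 9 (D):
5 6 7
1 0 2
8 4 3

After move 10 (R):
5 6 7
1 2 0
8 4 3

Answer: 5, 6, 7, 1, 2, 0, 8, 4, 3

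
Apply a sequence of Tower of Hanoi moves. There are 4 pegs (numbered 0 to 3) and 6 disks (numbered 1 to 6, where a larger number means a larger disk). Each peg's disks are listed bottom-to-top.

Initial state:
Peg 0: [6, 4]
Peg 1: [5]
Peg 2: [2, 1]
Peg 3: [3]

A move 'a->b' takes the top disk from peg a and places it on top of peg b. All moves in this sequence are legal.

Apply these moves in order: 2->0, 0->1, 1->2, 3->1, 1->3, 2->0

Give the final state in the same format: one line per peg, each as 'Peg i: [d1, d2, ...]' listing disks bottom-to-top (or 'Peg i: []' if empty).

After move 1 (2->0):
Peg 0: [6, 4, 1]
Peg 1: [5]
Peg 2: [2]
Peg 3: [3]

After move 2 (0->1):
Peg 0: [6, 4]
Peg 1: [5, 1]
Peg 2: [2]
Peg 3: [3]

After move 3 (1->2):
Peg 0: [6, 4]
Peg 1: [5]
Peg 2: [2, 1]
Peg 3: [3]

After move 4 (3->1):
Peg 0: [6, 4]
Peg 1: [5, 3]
Peg 2: [2, 1]
Peg 3: []

After move 5 (1->3):
Peg 0: [6, 4]
Peg 1: [5]
Peg 2: [2, 1]
Peg 3: [3]

After move 6 (2->0):
Peg 0: [6, 4, 1]
Peg 1: [5]
Peg 2: [2]
Peg 3: [3]

Answer: Peg 0: [6, 4, 1]
Peg 1: [5]
Peg 2: [2]
Peg 3: [3]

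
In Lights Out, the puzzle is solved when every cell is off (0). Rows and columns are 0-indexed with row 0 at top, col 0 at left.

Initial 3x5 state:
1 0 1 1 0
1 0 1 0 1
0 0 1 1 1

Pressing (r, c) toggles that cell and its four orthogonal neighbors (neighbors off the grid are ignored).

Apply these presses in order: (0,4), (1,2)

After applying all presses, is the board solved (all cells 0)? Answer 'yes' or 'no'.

Answer: no

Derivation:
After press 1 at (0,4):
1 0 1 0 1
1 0 1 0 0
0 0 1 1 1

After press 2 at (1,2):
1 0 0 0 1
1 1 0 1 0
0 0 0 1 1

Lights still on: 7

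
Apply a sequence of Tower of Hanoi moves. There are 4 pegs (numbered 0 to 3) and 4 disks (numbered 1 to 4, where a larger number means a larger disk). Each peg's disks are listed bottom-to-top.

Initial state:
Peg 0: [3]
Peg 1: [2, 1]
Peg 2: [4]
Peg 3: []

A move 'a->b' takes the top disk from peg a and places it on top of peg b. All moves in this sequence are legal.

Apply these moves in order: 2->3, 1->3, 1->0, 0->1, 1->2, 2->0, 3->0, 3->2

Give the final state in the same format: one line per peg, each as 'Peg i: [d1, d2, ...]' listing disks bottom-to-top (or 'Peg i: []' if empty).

After move 1 (2->3):
Peg 0: [3]
Peg 1: [2, 1]
Peg 2: []
Peg 3: [4]

After move 2 (1->3):
Peg 0: [3]
Peg 1: [2]
Peg 2: []
Peg 3: [4, 1]

After move 3 (1->0):
Peg 0: [3, 2]
Peg 1: []
Peg 2: []
Peg 3: [4, 1]

After move 4 (0->1):
Peg 0: [3]
Peg 1: [2]
Peg 2: []
Peg 3: [4, 1]

After move 5 (1->2):
Peg 0: [3]
Peg 1: []
Peg 2: [2]
Peg 3: [4, 1]

After move 6 (2->0):
Peg 0: [3, 2]
Peg 1: []
Peg 2: []
Peg 3: [4, 1]

After move 7 (3->0):
Peg 0: [3, 2, 1]
Peg 1: []
Peg 2: []
Peg 3: [4]

After move 8 (3->2):
Peg 0: [3, 2, 1]
Peg 1: []
Peg 2: [4]
Peg 3: []

Answer: Peg 0: [3, 2, 1]
Peg 1: []
Peg 2: [4]
Peg 3: []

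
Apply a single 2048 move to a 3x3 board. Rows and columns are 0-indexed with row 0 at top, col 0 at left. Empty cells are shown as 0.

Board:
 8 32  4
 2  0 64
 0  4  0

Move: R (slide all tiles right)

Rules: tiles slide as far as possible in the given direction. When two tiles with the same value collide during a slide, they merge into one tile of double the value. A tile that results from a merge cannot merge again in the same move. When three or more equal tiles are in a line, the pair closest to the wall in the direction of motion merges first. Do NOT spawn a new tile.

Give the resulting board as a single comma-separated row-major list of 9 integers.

Answer: 8, 32, 4, 0, 2, 64, 0, 0, 4

Derivation:
Slide right:
row 0: [8, 32, 4] -> [8, 32, 4]
row 1: [2, 0, 64] -> [0, 2, 64]
row 2: [0, 4, 0] -> [0, 0, 4]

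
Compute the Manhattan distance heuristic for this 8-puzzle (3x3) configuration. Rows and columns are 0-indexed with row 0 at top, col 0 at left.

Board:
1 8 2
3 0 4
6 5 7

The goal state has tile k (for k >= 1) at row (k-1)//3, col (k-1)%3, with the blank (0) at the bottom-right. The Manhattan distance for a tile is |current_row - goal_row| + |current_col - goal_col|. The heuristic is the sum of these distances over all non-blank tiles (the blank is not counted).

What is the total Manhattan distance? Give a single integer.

Tile 1: at (0,0), goal (0,0), distance |0-0|+|0-0| = 0
Tile 8: at (0,1), goal (2,1), distance |0-2|+|1-1| = 2
Tile 2: at (0,2), goal (0,1), distance |0-0|+|2-1| = 1
Tile 3: at (1,0), goal (0,2), distance |1-0|+|0-2| = 3
Tile 4: at (1,2), goal (1,0), distance |1-1|+|2-0| = 2
Tile 6: at (2,0), goal (1,2), distance |2-1|+|0-2| = 3
Tile 5: at (2,1), goal (1,1), distance |2-1|+|1-1| = 1
Tile 7: at (2,2), goal (2,0), distance |2-2|+|2-0| = 2
Sum: 0 + 2 + 1 + 3 + 2 + 3 + 1 + 2 = 14

Answer: 14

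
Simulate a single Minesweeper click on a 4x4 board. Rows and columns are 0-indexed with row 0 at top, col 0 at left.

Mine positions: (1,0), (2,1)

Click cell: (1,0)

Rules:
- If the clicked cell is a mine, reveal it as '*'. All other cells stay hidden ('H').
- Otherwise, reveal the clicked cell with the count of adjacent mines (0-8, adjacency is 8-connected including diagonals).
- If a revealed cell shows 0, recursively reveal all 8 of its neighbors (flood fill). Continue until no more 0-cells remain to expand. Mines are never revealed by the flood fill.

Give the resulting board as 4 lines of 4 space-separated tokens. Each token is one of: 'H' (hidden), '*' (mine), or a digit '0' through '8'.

H H H H
* H H H
H H H H
H H H H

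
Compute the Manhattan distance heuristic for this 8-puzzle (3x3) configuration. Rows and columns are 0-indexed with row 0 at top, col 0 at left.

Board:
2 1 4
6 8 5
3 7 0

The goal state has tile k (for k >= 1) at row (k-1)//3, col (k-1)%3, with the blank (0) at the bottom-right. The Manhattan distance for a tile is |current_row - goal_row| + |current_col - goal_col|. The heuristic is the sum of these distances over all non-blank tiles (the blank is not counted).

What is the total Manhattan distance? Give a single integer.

Tile 2: (0,0)->(0,1) = 1
Tile 1: (0,1)->(0,0) = 1
Tile 4: (0,2)->(1,0) = 3
Tile 6: (1,0)->(1,2) = 2
Tile 8: (1,1)->(2,1) = 1
Tile 5: (1,2)->(1,1) = 1
Tile 3: (2,0)->(0,2) = 4
Tile 7: (2,1)->(2,0) = 1
Sum: 1 + 1 + 3 + 2 + 1 + 1 + 4 + 1 = 14

Answer: 14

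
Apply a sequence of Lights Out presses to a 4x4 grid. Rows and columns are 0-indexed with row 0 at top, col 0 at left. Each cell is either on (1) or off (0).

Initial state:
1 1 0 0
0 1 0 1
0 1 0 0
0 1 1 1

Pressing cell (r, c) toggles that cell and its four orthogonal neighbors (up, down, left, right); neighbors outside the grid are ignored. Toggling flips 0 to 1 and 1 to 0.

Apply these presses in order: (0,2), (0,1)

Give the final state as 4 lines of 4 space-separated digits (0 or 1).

Answer: 0 1 0 1
0 0 1 1
0 1 0 0
0 1 1 1

Derivation:
After press 1 at (0,2):
1 0 1 1
0 1 1 1
0 1 0 0
0 1 1 1

After press 2 at (0,1):
0 1 0 1
0 0 1 1
0 1 0 0
0 1 1 1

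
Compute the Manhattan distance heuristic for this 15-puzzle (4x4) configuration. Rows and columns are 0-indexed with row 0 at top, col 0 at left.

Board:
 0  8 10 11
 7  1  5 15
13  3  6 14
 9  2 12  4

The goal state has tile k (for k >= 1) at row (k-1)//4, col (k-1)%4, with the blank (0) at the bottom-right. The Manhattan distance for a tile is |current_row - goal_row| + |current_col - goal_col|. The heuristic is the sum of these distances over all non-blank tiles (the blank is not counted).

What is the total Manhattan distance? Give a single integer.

Tile 8: at (0,1), goal (1,3), distance |0-1|+|1-3| = 3
Tile 10: at (0,2), goal (2,1), distance |0-2|+|2-1| = 3
Tile 11: at (0,3), goal (2,2), distance |0-2|+|3-2| = 3
Tile 7: at (1,0), goal (1,2), distance |1-1|+|0-2| = 2
Tile 1: at (1,1), goal (0,0), distance |1-0|+|1-0| = 2
Tile 5: at (1,2), goal (1,0), distance |1-1|+|2-0| = 2
Tile 15: at (1,3), goal (3,2), distance |1-3|+|3-2| = 3
Tile 13: at (2,0), goal (3,0), distance |2-3|+|0-0| = 1
Tile 3: at (2,1), goal (0,2), distance |2-0|+|1-2| = 3
Tile 6: at (2,2), goal (1,1), distance |2-1|+|2-1| = 2
Tile 14: at (2,3), goal (3,1), distance |2-3|+|3-1| = 3
Tile 9: at (3,0), goal (2,0), distance |3-2|+|0-0| = 1
Tile 2: at (3,1), goal (0,1), distance |3-0|+|1-1| = 3
Tile 12: at (3,2), goal (2,3), distance |3-2|+|2-3| = 2
Tile 4: at (3,3), goal (0,3), distance |3-0|+|3-3| = 3
Sum: 3 + 3 + 3 + 2 + 2 + 2 + 3 + 1 + 3 + 2 + 3 + 1 + 3 + 2 + 3 = 36

Answer: 36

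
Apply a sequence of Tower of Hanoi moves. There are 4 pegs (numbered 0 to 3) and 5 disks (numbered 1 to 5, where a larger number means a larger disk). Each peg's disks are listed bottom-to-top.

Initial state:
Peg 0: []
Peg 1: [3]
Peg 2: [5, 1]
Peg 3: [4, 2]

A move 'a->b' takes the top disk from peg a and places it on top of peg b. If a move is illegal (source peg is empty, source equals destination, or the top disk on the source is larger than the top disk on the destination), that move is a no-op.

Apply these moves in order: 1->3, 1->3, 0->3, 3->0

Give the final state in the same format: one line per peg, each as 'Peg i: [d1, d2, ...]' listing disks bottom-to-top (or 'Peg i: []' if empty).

After move 1 (1->3):
Peg 0: []
Peg 1: [3]
Peg 2: [5, 1]
Peg 3: [4, 2]

After move 2 (1->3):
Peg 0: []
Peg 1: [3]
Peg 2: [5, 1]
Peg 3: [4, 2]

After move 3 (0->3):
Peg 0: []
Peg 1: [3]
Peg 2: [5, 1]
Peg 3: [4, 2]

After move 4 (3->0):
Peg 0: [2]
Peg 1: [3]
Peg 2: [5, 1]
Peg 3: [4]

Answer: Peg 0: [2]
Peg 1: [3]
Peg 2: [5, 1]
Peg 3: [4]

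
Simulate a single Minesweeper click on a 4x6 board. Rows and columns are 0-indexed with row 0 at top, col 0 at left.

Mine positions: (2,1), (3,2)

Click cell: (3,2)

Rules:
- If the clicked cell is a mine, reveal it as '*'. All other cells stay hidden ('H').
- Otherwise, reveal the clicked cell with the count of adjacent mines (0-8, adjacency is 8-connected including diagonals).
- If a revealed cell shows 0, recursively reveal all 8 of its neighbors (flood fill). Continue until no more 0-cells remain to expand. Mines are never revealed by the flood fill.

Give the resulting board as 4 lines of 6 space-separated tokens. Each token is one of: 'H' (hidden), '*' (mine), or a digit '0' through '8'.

H H H H H H
H H H H H H
H H H H H H
H H * H H H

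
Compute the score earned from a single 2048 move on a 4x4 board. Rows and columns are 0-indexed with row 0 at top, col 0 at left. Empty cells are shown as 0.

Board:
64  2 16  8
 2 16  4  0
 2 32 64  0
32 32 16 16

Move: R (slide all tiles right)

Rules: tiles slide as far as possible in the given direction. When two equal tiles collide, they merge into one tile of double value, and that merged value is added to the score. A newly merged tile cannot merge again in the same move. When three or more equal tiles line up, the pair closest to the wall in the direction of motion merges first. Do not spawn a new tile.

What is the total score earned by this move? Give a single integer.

Slide right:
row 0: [64, 2, 16, 8] -> [64, 2, 16, 8]  score +0 (running 0)
row 1: [2, 16, 4, 0] -> [0, 2, 16, 4]  score +0 (running 0)
row 2: [2, 32, 64, 0] -> [0, 2, 32, 64]  score +0 (running 0)
row 3: [32, 32, 16, 16] -> [0, 0, 64, 32]  score +96 (running 96)
Board after move:
64  2 16  8
 0  2 16  4
 0  2 32 64
 0  0 64 32

Answer: 96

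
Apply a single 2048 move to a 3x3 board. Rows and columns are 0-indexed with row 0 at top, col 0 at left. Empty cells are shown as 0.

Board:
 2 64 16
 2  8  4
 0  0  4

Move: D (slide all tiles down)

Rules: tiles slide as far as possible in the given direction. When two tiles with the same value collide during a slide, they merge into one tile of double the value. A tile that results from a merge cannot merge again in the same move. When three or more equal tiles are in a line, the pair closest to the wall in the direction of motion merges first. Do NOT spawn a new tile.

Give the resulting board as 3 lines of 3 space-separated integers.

Slide down:
col 0: [2, 2, 0] -> [0, 0, 4]
col 1: [64, 8, 0] -> [0, 64, 8]
col 2: [16, 4, 4] -> [0, 16, 8]

Answer:  0  0  0
 0 64 16
 4  8  8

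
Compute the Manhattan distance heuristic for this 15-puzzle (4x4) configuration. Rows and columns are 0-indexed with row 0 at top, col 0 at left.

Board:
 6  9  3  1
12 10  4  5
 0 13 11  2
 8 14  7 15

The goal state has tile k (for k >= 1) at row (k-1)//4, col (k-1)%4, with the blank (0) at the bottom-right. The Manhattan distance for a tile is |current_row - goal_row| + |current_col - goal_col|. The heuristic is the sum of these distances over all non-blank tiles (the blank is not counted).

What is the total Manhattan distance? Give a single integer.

Answer: 32

Derivation:
Tile 6: at (0,0), goal (1,1), distance |0-1|+|0-1| = 2
Tile 9: at (0,1), goal (2,0), distance |0-2|+|1-0| = 3
Tile 3: at (0,2), goal (0,2), distance |0-0|+|2-2| = 0
Tile 1: at (0,3), goal (0,0), distance |0-0|+|3-0| = 3
Tile 12: at (1,0), goal (2,3), distance |1-2|+|0-3| = 4
Tile 10: at (1,1), goal (2,1), distance |1-2|+|1-1| = 1
Tile 4: at (1,2), goal (0,3), distance |1-0|+|2-3| = 2
Tile 5: at (1,3), goal (1,0), distance |1-1|+|3-0| = 3
Tile 13: at (2,1), goal (3,0), distance |2-3|+|1-0| = 2
Tile 11: at (2,2), goal (2,2), distance |2-2|+|2-2| = 0
Tile 2: at (2,3), goal (0,1), distance |2-0|+|3-1| = 4
Tile 8: at (3,0), goal (1,3), distance |3-1|+|0-3| = 5
Tile 14: at (3,1), goal (3,1), distance |3-3|+|1-1| = 0
Tile 7: at (3,2), goal (1,2), distance |3-1|+|2-2| = 2
Tile 15: at (3,3), goal (3,2), distance |3-3|+|3-2| = 1
Sum: 2 + 3 + 0 + 3 + 4 + 1 + 2 + 3 + 2 + 0 + 4 + 5 + 0 + 2 + 1 = 32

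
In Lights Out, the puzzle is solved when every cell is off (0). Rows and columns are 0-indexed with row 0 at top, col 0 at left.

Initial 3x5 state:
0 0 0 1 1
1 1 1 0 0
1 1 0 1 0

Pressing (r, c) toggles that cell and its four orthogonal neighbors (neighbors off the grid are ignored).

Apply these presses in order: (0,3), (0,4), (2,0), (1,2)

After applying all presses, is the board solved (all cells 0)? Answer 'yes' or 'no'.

Answer: no

Derivation:
After press 1 at (0,3):
0 0 1 0 0
1 1 1 1 0
1 1 0 1 0

After press 2 at (0,4):
0 0 1 1 1
1 1 1 1 1
1 1 0 1 0

After press 3 at (2,0):
0 0 1 1 1
0 1 1 1 1
0 0 0 1 0

After press 4 at (1,2):
0 0 0 1 1
0 0 0 0 1
0 0 1 1 0

Lights still on: 5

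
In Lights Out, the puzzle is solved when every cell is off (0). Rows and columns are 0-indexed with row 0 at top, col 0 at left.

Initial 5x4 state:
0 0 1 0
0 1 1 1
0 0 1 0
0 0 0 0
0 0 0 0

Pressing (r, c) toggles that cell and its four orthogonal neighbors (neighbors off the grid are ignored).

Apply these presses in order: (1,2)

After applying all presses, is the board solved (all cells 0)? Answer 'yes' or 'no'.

Answer: yes

Derivation:
After press 1 at (1,2):
0 0 0 0
0 0 0 0
0 0 0 0
0 0 0 0
0 0 0 0

Lights still on: 0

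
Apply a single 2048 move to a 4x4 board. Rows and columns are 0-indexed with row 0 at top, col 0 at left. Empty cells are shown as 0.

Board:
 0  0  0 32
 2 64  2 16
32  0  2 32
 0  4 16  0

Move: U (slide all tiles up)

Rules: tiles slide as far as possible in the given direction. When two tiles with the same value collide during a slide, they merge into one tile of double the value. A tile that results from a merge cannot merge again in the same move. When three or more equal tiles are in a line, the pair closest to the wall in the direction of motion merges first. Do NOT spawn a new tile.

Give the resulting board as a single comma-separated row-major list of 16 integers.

Answer: 2, 64, 4, 32, 32, 4, 16, 16, 0, 0, 0, 32, 0, 0, 0, 0

Derivation:
Slide up:
col 0: [0, 2, 32, 0] -> [2, 32, 0, 0]
col 1: [0, 64, 0, 4] -> [64, 4, 0, 0]
col 2: [0, 2, 2, 16] -> [4, 16, 0, 0]
col 3: [32, 16, 32, 0] -> [32, 16, 32, 0]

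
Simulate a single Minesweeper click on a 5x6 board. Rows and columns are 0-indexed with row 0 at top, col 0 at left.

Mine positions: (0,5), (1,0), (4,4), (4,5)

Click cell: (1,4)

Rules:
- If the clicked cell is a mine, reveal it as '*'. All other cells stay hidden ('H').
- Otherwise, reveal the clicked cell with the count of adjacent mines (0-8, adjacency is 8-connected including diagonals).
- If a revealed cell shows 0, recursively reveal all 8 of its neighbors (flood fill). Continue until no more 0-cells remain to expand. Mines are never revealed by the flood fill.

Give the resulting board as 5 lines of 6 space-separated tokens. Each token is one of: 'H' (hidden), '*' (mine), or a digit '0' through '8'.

H H H H H H
H H H H 1 H
H H H H H H
H H H H H H
H H H H H H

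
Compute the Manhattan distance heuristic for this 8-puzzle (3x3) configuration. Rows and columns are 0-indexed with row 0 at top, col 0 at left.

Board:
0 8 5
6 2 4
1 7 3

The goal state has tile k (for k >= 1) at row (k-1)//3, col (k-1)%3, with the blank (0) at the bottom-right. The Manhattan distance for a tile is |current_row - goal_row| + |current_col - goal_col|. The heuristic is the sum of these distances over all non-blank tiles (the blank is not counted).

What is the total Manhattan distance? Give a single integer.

Tile 8: at (0,1), goal (2,1), distance |0-2|+|1-1| = 2
Tile 5: at (0,2), goal (1,1), distance |0-1|+|2-1| = 2
Tile 6: at (1,0), goal (1,2), distance |1-1|+|0-2| = 2
Tile 2: at (1,1), goal (0,1), distance |1-0|+|1-1| = 1
Tile 4: at (1,2), goal (1,0), distance |1-1|+|2-0| = 2
Tile 1: at (2,0), goal (0,0), distance |2-0|+|0-0| = 2
Tile 7: at (2,1), goal (2,0), distance |2-2|+|1-0| = 1
Tile 3: at (2,2), goal (0,2), distance |2-0|+|2-2| = 2
Sum: 2 + 2 + 2 + 1 + 2 + 2 + 1 + 2 = 14

Answer: 14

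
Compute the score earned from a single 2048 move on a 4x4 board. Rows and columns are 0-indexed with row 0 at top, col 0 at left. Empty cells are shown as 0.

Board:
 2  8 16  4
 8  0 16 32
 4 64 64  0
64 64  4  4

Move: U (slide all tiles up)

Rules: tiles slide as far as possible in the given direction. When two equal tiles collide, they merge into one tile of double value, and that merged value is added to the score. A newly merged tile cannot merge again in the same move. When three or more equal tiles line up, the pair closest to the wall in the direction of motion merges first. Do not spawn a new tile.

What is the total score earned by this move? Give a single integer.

Slide up:
col 0: [2, 8, 4, 64] -> [2, 8, 4, 64]  score +0 (running 0)
col 1: [8, 0, 64, 64] -> [8, 128, 0, 0]  score +128 (running 128)
col 2: [16, 16, 64, 4] -> [32, 64, 4, 0]  score +32 (running 160)
col 3: [4, 32, 0, 4] -> [4, 32, 4, 0]  score +0 (running 160)
Board after move:
  2   8  32   4
  8 128  64  32
  4   0   4   4
 64   0   0   0

Answer: 160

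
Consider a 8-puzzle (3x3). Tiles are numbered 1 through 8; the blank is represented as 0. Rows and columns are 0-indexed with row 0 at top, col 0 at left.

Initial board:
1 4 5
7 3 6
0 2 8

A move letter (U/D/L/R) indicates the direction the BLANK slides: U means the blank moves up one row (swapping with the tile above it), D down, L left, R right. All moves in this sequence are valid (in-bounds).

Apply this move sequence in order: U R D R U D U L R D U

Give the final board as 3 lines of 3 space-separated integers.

After move 1 (U):
1 4 5
0 3 6
7 2 8

After move 2 (R):
1 4 5
3 0 6
7 2 8

After move 3 (D):
1 4 5
3 2 6
7 0 8

After move 4 (R):
1 4 5
3 2 6
7 8 0

After move 5 (U):
1 4 5
3 2 0
7 8 6

After move 6 (D):
1 4 5
3 2 6
7 8 0

After move 7 (U):
1 4 5
3 2 0
7 8 6

After move 8 (L):
1 4 5
3 0 2
7 8 6

After move 9 (R):
1 4 5
3 2 0
7 8 6

After move 10 (D):
1 4 5
3 2 6
7 8 0

After move 11 (U):
1 4 5
3 2 0
7 8 6

Answer: 1 4 5
3 2 0
7 8 6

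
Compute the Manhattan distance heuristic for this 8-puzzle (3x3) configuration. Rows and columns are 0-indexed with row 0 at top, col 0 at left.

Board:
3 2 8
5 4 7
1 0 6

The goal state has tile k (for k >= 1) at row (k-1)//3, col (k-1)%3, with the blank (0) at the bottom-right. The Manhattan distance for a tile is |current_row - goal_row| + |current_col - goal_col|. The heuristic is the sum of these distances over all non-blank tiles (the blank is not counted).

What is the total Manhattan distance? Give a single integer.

Answer: 13

Derivation:
Tile 3: (0,0)->(0,2) = 2
Tile 2: (0,1)->(0,1) = 0
Tile 8: (0,2)->(2,1) = 3
Tile 5: (1,0)->(1,1) = 1
Tile 4: (1,1)->(1,0) = 1
Tile 7: (1,2)->(2,0) = 3
Tile 1: (2,0)->(0,0) = 2
Tile 6: (2,2)->(1,2) = 1
Sum: 2 + 0 + 3 + 1 + 1 + 3 + 2 + 1 = 13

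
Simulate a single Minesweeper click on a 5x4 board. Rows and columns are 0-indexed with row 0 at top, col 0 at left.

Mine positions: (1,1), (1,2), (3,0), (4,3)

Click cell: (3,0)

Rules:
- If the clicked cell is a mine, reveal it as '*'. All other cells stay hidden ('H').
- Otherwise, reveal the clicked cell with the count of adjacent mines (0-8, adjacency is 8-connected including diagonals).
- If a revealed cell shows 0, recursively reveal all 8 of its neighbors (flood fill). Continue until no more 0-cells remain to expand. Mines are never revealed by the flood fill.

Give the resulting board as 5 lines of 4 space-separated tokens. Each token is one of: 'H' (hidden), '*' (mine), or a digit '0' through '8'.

H H H H
H H H H
H H H H
* H H H
H H H H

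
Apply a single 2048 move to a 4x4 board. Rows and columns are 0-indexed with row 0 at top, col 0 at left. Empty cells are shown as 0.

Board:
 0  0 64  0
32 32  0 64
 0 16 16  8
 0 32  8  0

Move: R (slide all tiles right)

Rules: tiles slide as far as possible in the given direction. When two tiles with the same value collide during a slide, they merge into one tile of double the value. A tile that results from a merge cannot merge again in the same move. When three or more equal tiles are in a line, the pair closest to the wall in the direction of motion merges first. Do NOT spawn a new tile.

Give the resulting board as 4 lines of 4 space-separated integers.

Slide right:
row 0: [0, 0, 64, 0] -> [0, 0, 0, 64]
row 1: [32, 32, 0, 64] -> [0, 0, 64, 64]
row 2: [0, 16, 16, 8] -> [0, 0, 32, 8]
row 3: [0, 32, 8, 0] -> [0, 0, 32, 8]

Answer:  0  0  0 64
 0  0 64 64
 0  0 32  8
 0  0 32  8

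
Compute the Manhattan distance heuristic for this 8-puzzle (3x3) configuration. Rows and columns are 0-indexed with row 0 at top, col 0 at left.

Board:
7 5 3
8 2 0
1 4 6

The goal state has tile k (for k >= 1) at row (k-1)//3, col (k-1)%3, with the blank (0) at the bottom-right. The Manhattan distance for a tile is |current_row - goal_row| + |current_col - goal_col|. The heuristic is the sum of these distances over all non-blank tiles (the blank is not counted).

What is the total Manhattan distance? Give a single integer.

Tile 7: at (0,0), goal (2,0), distance |0-2|+|0-0| = 2
Tile 5: at (0,1), goal (1,1), distance |0-1|+|1-1| = 1
Tile 3: at (0,2), goal (0,2), distance |0-0|+|2-2| = 0
Tile 8: at (1,0), goal (2,1), distance |1-2|+|0-1| = 2
Tile 2: at (1,1), goal (0,1), distance |1-0|+|1-1| = 1
Tile 1: at (2,0), goal (0,0), distance |2-0|+|0-0| = 2
Tile 4: at (2,1), goal (1,0), distance |2-1|+|1-0| = 2
Tile 6: at (2,2), goal (1,2), distance |2-1|+|2-2| = 1
Sum: 2 + 1 + 0 + 2 + 1 + 2 + 2 + 1 = 11

Answer: 11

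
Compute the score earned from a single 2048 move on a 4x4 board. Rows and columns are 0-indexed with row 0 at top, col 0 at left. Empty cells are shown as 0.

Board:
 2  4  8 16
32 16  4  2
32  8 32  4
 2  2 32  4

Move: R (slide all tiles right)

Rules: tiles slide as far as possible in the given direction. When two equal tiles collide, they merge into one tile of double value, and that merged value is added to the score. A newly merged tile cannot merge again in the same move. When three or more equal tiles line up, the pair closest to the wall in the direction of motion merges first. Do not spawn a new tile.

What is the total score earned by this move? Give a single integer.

Answer: 4

Derivation:
Slide right:
row 0: [2, 4, 8, 16] -> [2, 4, 8, 16]  score +0 (running 0)
row 1: [32, 16, 4, 2] -> [32, 16, 4, 2]  score +0 (running 0)
row 2: [32, 8, 32, 4] -> [32, 8, 32, 4]  score +0 (running 0)
row 3: [2, 2, 32, 4] -> [0, 4, 32, 4]  score +4 (running 4)
Board after move:
 2  4  8 16
32 16  4  2
32  8 32  4
 0  4 32  4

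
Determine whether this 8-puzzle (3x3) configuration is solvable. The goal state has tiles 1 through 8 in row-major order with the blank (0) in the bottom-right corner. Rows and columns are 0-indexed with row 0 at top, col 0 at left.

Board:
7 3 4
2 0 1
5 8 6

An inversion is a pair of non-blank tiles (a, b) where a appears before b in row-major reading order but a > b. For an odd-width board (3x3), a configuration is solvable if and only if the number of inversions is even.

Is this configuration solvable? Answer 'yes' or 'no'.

Inversions (pairs i<j in row-major order where tile[i] > tile[j] > 0): 12
12 is even, so the puzzle is solvable.

Answer: yes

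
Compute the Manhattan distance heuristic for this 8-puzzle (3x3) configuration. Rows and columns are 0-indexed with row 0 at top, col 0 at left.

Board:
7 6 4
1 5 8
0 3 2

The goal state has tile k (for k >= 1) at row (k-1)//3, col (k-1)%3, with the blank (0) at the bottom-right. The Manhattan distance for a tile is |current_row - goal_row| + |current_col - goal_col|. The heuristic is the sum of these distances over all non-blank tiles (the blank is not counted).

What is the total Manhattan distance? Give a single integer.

Answer: 16

Derivation:
Tile 7: at (0,0), goal (2,0), distance |0-2|+|0-0| = 2
Tile 6: at (0,1), goal (1,2), distance |0-1|+|1-2| = 2
Tile 4: at (0,2), goal (1,0), distance |0-1|+|2-0| = 3
Tile 1: at (1,0), goal (0,0), distance |1-0|+|0-0| = 1
Tile 5: at (1,1), goal (1,1), distance |1-1|+|1-1| = 0
Tile 8: at (1,2), goal (2,1), distance |1-2|+|2-1| = 2
Tile 3: at (2,1), goal (0,2), distance |2-0|+|1-2| = 3
Tile 2: at (2,2), goal (0,1), distance |2-0|+|2-1| = 3
Sum: 2 + 2 + 3 + 1 + 0 + 2 + 3 + 3 = 16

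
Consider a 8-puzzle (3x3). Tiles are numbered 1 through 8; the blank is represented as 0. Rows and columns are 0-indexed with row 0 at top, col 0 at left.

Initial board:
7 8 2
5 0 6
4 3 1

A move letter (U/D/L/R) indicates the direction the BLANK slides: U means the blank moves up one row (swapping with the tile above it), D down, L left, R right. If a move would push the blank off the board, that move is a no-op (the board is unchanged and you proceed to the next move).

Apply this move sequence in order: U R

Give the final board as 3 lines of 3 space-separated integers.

Answer: 7 2 0
5 8 6
4 3 1

Derivation:
After move 1 (U):
7 0 2
5 8 6
4 3 1

After move 2 (R):
7 2 0
5 8 6
4 3 1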